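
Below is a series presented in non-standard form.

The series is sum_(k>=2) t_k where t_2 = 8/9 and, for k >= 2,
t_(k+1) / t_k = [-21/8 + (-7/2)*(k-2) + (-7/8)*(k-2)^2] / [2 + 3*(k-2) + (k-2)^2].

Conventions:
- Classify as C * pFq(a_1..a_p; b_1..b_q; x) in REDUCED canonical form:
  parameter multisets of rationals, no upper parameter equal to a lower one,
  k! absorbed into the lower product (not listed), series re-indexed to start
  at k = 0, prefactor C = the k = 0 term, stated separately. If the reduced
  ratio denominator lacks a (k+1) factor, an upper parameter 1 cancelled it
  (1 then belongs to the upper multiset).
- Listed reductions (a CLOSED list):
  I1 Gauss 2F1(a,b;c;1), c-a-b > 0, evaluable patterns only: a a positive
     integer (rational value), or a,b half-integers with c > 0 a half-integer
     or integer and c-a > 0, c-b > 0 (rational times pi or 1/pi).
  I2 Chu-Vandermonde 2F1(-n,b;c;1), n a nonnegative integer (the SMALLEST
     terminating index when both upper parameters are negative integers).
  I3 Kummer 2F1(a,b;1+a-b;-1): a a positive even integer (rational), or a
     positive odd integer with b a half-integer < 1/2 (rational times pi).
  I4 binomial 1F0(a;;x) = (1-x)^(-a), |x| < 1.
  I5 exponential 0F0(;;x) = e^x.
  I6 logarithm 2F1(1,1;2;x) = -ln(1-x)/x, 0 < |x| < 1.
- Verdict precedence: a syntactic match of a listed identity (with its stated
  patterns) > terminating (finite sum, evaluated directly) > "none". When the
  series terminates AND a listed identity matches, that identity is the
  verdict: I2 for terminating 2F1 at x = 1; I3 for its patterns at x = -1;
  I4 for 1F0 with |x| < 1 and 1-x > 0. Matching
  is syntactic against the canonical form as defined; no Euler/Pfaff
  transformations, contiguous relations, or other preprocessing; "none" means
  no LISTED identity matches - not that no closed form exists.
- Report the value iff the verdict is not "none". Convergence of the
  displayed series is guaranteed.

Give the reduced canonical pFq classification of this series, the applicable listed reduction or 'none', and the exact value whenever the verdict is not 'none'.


Classification (C = 8/9): 2F1 with upper {1, 3}, lower {2}, argument x = -7/8. Verdict: none - at argument -7/8 the multisets {1, 3} ; {2} match no listed identity.

Key observation: with t_0 = 8/9, the expanded ratio factors over Q; prefactor 8/9, roots give parameters.
Adjacent-term ratio: r(k) = (-7/8) * (k+1) (k+3) / [(k+2) (k+1)] - rational in k, leading ratio (-7/8); with t_0 = 8/9, classification follows.


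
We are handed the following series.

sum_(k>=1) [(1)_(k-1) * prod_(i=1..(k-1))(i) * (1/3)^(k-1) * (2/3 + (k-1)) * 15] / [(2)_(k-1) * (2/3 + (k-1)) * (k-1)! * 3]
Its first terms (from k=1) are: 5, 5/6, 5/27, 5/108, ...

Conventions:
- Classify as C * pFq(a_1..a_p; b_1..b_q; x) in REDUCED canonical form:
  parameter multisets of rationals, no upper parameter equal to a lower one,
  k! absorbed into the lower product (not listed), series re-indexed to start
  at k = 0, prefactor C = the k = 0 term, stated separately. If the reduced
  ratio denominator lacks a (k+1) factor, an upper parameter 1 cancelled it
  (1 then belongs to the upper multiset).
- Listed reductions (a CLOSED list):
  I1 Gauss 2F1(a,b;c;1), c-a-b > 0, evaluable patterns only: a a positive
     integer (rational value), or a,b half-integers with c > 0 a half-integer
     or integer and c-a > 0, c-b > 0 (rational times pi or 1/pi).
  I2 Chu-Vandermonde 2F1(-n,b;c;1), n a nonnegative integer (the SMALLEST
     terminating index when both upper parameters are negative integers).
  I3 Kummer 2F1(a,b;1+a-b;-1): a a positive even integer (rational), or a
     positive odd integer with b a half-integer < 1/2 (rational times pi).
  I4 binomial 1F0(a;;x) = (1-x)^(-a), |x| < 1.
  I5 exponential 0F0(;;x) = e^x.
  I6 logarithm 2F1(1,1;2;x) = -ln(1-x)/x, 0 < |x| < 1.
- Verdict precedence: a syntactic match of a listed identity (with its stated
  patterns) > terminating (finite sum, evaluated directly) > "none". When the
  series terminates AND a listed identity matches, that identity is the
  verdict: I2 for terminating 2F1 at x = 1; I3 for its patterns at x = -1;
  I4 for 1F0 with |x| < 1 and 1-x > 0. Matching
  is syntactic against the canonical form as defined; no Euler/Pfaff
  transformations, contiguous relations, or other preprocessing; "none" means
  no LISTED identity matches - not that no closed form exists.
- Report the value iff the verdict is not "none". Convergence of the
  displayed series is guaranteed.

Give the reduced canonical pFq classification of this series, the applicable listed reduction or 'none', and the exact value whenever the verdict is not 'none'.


x = 1/3 here; the reduced form reads 2F1, upper {1, 1}, lower {2}, C = 5. Verdict: this is logarithm (I6) (the logarithm: parameters (1,1;2), x = 1/3). Sum: (-15) * ln(2/3).

First insight: from the first term 5: striking the common factor k + 2/3 reduces the term (C = 5, x = 1/3).
Step ratio: r(k) = (1/3) * (k+1) (k+1) / [(k+2) (k+1)] - rational; roots negated = parameters, x = (1/3), C = 5.


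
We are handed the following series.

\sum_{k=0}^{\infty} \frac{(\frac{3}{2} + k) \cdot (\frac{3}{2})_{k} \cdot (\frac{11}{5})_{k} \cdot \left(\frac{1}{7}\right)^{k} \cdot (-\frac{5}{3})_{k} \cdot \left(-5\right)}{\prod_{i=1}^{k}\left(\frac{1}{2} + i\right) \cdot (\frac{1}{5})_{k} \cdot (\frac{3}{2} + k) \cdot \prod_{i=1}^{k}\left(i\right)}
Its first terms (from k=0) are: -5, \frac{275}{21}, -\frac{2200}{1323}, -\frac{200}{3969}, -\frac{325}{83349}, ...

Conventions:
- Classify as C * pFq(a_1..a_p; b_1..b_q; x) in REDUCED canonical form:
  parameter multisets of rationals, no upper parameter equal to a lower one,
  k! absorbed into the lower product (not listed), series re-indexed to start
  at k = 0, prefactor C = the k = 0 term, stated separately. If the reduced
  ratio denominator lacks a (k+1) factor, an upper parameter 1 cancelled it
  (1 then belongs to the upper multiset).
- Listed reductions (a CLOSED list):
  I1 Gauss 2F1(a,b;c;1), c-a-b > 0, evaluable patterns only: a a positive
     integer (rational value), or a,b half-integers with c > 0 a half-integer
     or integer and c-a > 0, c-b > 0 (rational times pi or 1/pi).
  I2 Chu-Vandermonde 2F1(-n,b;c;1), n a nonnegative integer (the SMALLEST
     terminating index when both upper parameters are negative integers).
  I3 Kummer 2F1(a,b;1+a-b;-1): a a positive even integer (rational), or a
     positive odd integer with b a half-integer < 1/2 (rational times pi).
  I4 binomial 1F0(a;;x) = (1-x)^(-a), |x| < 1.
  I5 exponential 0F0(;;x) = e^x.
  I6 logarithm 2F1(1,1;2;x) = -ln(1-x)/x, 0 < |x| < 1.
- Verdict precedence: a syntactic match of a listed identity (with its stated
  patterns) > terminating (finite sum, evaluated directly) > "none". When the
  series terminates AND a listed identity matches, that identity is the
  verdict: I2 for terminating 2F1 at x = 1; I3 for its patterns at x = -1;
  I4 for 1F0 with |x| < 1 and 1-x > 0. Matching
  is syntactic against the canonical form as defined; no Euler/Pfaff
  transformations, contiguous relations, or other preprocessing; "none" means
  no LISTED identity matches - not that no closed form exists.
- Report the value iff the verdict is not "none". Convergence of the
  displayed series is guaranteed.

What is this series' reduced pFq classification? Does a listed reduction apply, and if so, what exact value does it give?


Reduced: x = \frac{1}{7}, 2F1, upper = {-\frac{5}{3}, \frac{11}{5}}, lower = {\frac{1}{5}}, C = -5. Verdict: none here - no I1-I6 shape fits x = \frac{1}{7} with lower {\frac{1}{5}}.

First insight: t_0 being -5, the lower running product (prefactor -5) is a rising factorial.
Consecutive-term ratio: r(k) = \frac{1}{7} * (k-\frac{5}{3}) (k+\frac{11}{5}) / [(k+\frac{1}{5}) (k+1)] - rational in k, leading ratio \frac{1}{7}; with t_0 = -5, classification follows.


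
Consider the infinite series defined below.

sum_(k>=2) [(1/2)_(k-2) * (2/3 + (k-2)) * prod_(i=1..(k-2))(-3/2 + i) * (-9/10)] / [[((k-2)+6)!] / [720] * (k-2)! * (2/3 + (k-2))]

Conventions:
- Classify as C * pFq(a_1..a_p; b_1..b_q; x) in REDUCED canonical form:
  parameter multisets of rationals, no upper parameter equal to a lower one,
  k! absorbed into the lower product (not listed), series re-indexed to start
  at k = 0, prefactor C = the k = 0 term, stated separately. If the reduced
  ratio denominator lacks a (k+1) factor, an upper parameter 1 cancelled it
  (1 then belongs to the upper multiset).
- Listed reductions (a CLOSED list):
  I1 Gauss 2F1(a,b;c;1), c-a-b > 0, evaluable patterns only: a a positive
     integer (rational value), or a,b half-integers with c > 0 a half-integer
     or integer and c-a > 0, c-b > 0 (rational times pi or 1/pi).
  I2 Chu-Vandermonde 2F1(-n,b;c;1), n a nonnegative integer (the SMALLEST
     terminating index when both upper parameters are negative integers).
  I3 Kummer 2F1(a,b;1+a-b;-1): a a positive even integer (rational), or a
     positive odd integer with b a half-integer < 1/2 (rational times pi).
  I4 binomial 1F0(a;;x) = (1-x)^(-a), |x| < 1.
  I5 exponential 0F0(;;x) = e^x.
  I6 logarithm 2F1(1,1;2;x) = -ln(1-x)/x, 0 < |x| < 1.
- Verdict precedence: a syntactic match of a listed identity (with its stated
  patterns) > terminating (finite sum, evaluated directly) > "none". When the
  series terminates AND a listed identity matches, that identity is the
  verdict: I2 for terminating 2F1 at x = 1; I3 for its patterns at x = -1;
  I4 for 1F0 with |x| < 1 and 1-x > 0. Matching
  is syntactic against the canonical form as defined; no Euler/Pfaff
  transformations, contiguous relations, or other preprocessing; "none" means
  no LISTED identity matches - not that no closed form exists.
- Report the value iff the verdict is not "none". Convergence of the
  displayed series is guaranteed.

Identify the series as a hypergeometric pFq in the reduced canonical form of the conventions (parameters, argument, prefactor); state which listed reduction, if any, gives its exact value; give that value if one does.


x = 1 here; the reduced form reads 2F1, upper {-1/2, 1/2}, lower {7}, C = -9/10. Verdict at x = 1: Gauss (I1, half-integer pattern) matches (x = 1; upper {-1/2, 1/2} half-integers, c = 7 in the evaluable pattern). Its exact value is (-1048576/385385) / pi.

The tell: t_0 = -9/10 here, and the running product (C = -9/10, x = 1) telescopes to a rising factorial.
Adjacent-term ratio: r(k) = 1 * (k-1/2) (k+1/2) / [(k+7) (k+1)] - rational in k. x = 1; t_0 = -9/10; negate the roots.


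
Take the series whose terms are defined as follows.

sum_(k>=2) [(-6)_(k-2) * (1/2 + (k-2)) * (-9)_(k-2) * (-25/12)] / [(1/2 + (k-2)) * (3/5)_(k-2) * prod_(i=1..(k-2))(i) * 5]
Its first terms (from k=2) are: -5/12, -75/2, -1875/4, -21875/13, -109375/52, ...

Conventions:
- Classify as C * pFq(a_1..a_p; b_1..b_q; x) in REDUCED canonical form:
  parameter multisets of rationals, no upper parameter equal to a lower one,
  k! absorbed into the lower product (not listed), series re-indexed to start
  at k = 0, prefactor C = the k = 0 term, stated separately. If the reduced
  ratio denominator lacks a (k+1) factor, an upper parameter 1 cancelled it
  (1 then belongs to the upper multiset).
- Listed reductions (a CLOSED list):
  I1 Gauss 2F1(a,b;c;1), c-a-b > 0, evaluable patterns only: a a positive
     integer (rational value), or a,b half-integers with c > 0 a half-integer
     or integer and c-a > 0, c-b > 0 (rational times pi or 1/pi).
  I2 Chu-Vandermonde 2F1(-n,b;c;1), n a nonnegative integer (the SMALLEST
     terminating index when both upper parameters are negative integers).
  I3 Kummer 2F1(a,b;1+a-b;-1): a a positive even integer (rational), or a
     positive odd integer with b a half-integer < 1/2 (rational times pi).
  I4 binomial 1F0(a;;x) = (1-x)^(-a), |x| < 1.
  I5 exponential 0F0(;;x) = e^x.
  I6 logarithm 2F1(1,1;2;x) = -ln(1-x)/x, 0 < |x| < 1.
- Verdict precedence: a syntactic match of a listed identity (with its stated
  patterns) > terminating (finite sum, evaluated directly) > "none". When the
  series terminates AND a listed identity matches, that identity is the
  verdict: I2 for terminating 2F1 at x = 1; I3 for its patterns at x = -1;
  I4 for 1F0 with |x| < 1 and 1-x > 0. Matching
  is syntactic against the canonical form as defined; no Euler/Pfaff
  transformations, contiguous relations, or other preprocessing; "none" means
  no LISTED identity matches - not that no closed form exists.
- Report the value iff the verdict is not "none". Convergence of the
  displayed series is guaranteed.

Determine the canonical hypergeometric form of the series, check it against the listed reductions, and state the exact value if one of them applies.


Canonical form: C = -5/12 times 2F1 with upper {-9, -6}, lower {3/5}, x = 1. Verdict: this is the Chu-Vandermonde identity I2 (terminating 2F1 at x = 1 with n = 6, b = -9, c = 3/5). Hence: -9537085/1794.

Structural cue: x = 1 and the product of the first k integers (prefactor -5/12) is k!.
Adjacent-term ratio: r(k) = 1 * (k-9) (k-6) / [(k+3/5) (k+1)] - rational in k. x = 1; t_0 = -5/12; negate the roots.


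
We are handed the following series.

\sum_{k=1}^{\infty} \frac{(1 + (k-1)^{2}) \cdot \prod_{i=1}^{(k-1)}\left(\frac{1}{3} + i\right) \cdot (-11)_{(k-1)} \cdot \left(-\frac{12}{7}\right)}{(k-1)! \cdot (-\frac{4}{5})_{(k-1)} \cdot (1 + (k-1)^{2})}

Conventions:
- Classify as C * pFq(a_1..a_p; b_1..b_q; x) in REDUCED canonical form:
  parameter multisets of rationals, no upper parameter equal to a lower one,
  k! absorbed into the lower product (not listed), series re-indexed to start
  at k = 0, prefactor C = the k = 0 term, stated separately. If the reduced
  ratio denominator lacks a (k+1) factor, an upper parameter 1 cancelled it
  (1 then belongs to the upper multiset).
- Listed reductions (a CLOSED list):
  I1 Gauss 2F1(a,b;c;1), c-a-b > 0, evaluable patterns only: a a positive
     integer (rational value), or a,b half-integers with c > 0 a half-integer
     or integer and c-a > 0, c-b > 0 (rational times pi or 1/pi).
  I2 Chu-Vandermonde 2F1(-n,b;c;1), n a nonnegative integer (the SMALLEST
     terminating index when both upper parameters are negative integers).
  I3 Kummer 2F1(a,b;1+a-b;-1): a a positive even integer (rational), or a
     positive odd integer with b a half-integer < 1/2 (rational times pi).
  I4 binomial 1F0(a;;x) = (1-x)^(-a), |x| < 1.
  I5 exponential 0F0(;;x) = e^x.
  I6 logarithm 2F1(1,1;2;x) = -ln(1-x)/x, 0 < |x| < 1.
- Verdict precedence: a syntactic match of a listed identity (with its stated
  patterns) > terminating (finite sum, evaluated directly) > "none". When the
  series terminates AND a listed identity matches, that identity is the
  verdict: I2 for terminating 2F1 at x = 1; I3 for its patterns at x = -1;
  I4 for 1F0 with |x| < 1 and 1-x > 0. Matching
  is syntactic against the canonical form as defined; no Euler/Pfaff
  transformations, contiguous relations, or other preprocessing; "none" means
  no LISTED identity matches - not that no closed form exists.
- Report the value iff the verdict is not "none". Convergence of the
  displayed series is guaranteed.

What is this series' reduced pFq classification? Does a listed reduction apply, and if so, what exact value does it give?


x = 1 here; the reduced form reads 2F1, upper {-11, \frac{4}{3}}, lower {-\frac{4}{5}}, C = -\frac{12}{7}. Verdict (x = 1): Chu-Vandermonde (I2) applies (terminating 2F1 at x = 1 with n = 11, b = 4/3, c = -\frac{4}{5}). Exact value: -\frac{150469145264}{978743729439}.

Structural cue: t_0 = -\frac{12}{7} here, and the factor k^2 + 1 cancels (top and bottom), leaving C = -12/7, x = 1.
Term ratio: r(k) = 1 * (k-11) (k+\frac{4}{3}) / [(k-\frac{4}{5}) (k+1)] - rational in k. x = 1; t_0 = -\frac{12}{7}; negate the roots.


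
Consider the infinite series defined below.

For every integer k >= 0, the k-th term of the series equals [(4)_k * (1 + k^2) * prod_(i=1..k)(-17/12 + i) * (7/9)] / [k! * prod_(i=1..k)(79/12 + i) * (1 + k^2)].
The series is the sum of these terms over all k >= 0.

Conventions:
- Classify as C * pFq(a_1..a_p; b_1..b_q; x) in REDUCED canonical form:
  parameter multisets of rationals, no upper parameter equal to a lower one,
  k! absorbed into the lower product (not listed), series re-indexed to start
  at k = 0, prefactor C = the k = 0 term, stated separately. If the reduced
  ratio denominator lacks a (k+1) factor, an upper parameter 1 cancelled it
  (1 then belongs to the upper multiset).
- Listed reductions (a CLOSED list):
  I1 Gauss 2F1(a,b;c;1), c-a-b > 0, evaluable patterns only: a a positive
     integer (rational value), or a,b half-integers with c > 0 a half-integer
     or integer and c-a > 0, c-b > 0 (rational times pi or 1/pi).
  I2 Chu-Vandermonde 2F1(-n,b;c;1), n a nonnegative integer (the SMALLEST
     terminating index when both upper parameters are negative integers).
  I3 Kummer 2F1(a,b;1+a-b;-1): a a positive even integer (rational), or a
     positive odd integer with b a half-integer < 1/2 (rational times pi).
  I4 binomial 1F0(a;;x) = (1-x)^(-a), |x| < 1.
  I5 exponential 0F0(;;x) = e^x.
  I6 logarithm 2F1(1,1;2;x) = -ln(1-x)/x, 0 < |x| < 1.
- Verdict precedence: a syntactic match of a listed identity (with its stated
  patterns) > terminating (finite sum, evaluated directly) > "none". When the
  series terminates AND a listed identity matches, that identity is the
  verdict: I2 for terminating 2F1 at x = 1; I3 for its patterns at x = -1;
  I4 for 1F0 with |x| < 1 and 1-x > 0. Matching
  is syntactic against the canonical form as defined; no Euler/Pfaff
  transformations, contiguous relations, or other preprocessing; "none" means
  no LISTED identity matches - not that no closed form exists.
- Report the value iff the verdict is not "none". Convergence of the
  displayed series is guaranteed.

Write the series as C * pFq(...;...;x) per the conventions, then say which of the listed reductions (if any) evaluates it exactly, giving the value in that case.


With C = 7/9: the canonical form is 2F1(-5/12, 4; 91/12; 1). Verdict: this is Gauss's theorem (I1) (x = 1: the Gamma ratio telescopes since c-a-b = 4 > 0 and a = 4 in Z>0). Hence: 2503589/4478976.

Key observation: from the first term 7/9: k^2 + 1 divides numerator and denominator alike; C = 7/9 after cancelling.
Adjacent-term ratio: r(k) = 1 * (k-5/12) (k+4) / [(k+91/12) (k+1)] - rational; roots negated = parameters, x = 1, C = 7/9.


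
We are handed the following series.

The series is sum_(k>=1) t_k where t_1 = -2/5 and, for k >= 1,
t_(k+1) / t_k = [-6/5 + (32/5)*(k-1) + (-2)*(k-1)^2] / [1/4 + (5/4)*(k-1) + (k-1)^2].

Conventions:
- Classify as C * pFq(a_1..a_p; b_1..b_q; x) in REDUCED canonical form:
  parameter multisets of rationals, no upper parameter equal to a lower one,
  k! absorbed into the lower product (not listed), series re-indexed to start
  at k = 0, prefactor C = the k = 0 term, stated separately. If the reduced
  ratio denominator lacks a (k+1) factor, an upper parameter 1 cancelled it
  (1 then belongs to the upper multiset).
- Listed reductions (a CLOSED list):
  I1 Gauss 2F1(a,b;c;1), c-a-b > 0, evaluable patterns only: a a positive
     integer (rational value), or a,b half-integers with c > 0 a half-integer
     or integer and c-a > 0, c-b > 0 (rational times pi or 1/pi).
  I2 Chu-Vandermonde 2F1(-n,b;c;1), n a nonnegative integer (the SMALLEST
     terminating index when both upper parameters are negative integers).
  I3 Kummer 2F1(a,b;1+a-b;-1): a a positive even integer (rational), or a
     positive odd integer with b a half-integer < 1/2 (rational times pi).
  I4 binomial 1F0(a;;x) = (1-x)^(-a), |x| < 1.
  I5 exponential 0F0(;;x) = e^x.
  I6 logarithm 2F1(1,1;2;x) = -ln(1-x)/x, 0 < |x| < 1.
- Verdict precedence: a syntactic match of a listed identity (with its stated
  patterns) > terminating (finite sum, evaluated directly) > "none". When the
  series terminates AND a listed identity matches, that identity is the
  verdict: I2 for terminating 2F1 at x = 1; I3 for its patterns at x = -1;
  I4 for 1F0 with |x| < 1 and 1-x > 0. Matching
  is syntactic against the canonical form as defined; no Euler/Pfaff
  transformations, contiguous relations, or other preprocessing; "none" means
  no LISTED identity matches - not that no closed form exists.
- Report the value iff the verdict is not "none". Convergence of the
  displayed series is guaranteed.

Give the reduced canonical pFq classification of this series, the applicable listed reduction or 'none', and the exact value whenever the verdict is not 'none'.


Prefactor -2/5, argument -2: 2F1 with upper {-3, -1/5} over lower {1/4}. Verdict: terminating - no listed pattern fits, but -3 in the upper list cuts the series at k = 3; direct evaluation. Exact value: 16526/3125.

Key step: t_0 being -2/5, the expanded ratio factors over Q; prefactor -2/5, roots give parameters.
Consecutive-term ratio: r(k) = (-2) * (k-3) (k-1/5) / [(k+1/4) (k+1)] ; factor over Q: parameters, x = (-2), and C = -2/5.


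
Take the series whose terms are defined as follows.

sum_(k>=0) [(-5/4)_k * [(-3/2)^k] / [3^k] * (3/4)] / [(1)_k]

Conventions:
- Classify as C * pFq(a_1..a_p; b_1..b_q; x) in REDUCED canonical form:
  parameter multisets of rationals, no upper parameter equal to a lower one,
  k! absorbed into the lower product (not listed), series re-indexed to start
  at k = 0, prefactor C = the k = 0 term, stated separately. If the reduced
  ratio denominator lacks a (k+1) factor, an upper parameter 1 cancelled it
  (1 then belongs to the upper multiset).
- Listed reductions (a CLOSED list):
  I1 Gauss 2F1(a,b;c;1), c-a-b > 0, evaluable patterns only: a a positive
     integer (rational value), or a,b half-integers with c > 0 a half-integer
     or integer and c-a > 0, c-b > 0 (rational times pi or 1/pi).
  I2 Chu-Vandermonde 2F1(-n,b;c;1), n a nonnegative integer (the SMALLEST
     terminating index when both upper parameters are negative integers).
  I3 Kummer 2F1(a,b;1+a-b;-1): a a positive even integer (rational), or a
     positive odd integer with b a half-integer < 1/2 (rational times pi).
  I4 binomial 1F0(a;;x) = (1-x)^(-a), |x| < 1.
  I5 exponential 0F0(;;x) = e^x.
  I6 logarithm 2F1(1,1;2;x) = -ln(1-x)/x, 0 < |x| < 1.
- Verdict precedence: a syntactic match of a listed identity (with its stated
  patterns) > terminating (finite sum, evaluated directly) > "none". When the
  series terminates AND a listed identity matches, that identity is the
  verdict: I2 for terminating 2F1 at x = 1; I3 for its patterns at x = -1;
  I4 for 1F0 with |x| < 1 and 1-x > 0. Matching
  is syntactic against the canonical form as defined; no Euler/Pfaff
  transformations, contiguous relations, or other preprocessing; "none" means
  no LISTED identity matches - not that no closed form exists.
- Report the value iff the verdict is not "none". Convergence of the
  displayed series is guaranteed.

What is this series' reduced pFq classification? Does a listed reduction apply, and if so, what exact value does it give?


Canonical form: C = 3/4 times 1F0 with upper {-5/4}, lower {-}, x = -1/2. Verdict (x = -1/2): the I4 binomial reduction applies (the 1F0 binomial series: exponent 5/4, x = -1/2). Hence: (3/4) * (3/2)^(5/4).

The tell: from the first term 3/4: (1)_k (C = 3/4) is k! itself.
Adjacent-term ratio: r(k) = (-1/2) * (k-5/4) / [(k+1)] - poly over poly, x = (-1/2) from leading terms; C = 3/4 at k = 0.


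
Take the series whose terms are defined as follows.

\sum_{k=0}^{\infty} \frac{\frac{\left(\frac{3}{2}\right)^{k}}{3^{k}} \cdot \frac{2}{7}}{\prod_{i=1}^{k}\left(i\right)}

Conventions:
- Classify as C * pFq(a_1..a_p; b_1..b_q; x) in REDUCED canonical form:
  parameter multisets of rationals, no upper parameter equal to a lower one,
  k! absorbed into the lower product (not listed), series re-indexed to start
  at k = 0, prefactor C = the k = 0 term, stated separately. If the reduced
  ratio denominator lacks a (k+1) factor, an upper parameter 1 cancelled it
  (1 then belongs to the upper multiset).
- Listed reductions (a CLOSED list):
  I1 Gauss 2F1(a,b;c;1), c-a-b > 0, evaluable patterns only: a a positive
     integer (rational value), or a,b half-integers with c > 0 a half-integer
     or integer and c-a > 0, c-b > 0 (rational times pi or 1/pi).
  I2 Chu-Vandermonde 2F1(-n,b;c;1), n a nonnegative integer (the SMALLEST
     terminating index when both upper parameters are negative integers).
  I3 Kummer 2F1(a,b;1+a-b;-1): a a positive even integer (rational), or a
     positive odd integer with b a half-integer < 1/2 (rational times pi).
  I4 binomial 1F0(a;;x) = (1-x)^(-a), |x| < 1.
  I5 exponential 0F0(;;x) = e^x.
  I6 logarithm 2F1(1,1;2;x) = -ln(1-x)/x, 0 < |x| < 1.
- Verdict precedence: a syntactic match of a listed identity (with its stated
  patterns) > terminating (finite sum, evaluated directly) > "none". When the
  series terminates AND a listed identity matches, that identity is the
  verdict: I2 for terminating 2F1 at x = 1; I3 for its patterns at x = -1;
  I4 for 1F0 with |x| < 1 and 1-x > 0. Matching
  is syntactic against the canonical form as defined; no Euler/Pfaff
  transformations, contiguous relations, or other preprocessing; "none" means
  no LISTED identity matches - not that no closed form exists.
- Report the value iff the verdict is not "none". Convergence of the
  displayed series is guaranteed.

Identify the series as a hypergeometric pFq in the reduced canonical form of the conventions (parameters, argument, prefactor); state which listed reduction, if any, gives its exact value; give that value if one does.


Canonical form: C = \frac{2}{7} times 0F0 with upper {-}, lower {-}, x = \frac{1}{2}. Verdict: the I5 exponential reduction applies (the 0F0 exponential series at x = \frac{1}{2}). Sum: \frac{2}{7} \cdot e^{\frac{1}{2}}.

Key observation: from the first term \frac{2}{7}: the product of the first k integers (prefactor 2/7) is k!.
Term ratio: r(k) = \frac{1}{2} * 1 / [(k+1)] - poly over poly, x = \frac{1}{2} from leading terms; C = \frac{2}{7} at k = 0.


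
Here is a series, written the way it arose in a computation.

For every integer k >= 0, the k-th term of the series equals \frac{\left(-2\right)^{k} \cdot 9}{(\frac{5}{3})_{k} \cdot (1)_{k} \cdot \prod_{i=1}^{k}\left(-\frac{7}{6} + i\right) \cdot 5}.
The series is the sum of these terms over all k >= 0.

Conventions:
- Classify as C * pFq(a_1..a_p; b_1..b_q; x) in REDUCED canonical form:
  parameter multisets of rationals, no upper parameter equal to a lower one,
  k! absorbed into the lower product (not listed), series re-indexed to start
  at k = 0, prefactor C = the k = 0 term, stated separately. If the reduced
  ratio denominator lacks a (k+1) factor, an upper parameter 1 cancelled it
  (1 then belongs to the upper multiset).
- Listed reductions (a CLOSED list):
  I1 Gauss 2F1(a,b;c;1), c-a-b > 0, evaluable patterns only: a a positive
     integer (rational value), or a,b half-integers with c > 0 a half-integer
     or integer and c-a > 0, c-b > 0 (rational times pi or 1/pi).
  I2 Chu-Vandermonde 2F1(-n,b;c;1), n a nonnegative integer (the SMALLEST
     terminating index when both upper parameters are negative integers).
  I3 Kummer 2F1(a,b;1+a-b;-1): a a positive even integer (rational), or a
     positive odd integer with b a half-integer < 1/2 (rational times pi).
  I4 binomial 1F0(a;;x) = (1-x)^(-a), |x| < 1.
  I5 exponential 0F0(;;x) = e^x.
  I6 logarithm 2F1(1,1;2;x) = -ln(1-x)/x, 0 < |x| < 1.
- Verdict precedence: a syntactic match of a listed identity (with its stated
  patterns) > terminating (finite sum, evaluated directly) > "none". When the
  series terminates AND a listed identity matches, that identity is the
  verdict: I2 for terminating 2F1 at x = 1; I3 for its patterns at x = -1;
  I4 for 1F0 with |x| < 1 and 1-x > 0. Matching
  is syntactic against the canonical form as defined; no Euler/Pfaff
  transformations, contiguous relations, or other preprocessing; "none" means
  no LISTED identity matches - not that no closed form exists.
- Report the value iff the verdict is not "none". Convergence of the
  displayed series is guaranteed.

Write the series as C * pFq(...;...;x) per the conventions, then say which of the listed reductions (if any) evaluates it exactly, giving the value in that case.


x = -2 here; the reduced form reads 0F2, upper {-}, lower {-\frac{1}{6}, \frac{5}{3}}, C = \frac{9}{5}. Verdict: no listed reduction: x = -2 and upper {-} fail every I1-I6 pattern.

Structural cue: t_0 being \frac{9}{5}, the constant factors (C = 9/5) combine into one prefactor.
Consecutive-term ratio: r(k) = -2 * 1 / [(k-\frac{1}{6}) (k+\frac{5}{3}) (k+1)] - rational; roots negated = parameters, x = -2, C = \frac{9}{5}.


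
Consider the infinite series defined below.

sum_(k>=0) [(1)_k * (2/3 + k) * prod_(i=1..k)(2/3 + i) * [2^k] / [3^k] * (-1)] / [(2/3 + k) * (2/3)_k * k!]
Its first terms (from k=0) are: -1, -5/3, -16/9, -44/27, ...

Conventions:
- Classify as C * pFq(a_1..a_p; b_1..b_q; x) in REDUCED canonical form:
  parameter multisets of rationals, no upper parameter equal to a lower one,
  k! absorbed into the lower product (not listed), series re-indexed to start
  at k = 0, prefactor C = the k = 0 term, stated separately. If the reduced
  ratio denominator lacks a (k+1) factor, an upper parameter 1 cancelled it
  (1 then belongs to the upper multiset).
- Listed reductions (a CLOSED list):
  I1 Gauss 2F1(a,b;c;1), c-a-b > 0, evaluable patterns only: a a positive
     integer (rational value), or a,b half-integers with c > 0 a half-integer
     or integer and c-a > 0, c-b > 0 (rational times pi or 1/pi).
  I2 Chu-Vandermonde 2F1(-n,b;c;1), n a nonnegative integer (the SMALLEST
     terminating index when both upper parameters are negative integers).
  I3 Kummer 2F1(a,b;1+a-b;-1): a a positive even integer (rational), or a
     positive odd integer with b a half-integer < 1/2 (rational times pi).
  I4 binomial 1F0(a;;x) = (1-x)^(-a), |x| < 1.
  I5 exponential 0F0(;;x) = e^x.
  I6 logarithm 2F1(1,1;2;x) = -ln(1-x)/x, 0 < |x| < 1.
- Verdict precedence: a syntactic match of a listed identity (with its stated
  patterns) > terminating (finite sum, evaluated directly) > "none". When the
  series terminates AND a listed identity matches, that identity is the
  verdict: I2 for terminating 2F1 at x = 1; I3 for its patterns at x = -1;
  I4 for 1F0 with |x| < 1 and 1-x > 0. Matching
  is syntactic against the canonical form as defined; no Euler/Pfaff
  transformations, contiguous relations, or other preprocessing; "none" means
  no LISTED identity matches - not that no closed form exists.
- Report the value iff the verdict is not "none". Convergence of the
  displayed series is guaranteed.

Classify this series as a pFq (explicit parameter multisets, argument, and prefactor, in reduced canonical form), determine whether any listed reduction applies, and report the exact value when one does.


Classification (C = -1): 2F1 with upper {1, 5/3}, lower {2/3}, argument x = 2/3. Verdict: none - at argument 2/3 the multisets {1, 5/3} ; {2/3} match no listed identity.

First insight: t_0 = -1 here, and k + 2/3 divides numerator and denominator alike; C = -1, x = 2/3 after cancelling.
Step ratio: r(k) = (2/3) * (k+1) (k+5/3) / [(k+2/3) (k+1)] - rational in k. x = (2/3); t_0 = -1; negate the roots.


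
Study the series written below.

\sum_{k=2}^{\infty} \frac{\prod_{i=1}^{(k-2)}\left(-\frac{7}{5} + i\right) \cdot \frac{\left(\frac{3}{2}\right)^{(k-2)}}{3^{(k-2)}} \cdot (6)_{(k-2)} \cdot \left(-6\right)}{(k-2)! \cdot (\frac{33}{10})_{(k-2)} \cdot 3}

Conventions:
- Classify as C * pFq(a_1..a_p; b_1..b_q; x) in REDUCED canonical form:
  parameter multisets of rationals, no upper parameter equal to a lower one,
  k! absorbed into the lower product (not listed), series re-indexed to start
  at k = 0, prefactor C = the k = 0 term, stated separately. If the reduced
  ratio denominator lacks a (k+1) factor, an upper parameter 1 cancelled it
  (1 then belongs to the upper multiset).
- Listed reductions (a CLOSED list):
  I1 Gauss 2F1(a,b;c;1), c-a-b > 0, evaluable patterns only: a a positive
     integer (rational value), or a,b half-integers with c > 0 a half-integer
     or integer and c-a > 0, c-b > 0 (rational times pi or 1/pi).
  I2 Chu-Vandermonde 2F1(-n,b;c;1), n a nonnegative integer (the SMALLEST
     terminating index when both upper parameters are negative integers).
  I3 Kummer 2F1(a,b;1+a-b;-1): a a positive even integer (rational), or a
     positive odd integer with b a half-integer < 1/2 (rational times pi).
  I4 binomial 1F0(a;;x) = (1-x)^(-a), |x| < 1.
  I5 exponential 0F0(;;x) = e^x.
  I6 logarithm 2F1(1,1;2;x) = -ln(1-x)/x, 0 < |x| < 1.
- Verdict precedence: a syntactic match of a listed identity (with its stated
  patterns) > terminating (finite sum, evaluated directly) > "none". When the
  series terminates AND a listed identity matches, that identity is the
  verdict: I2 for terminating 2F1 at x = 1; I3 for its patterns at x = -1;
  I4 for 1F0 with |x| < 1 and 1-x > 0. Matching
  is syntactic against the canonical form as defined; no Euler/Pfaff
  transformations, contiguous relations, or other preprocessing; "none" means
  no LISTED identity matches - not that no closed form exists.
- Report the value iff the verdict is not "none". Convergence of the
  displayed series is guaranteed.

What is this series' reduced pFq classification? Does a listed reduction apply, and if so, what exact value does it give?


Key observation: x = \frac{1}{2} and the two k-th powers (prefactor -2) combine into one argument.
Step ratio: r(k) = \frac{1}{2} * (k-\frac{2}{5}) (k+6) / [(k+\frac{33}{10}) (k+1)] - rational in k. x = \frac{1}{2}; t_0 = -2; negate the roots.

Canonical form: C = -2 times 2F1 with upper {-\frac{2}{5}, 6}, lower {\frac{33}{10}}, x = \frac{1}{2}. Verdict: none. No listed pattern accepts 2F1(-\frac{2}{5}, 6; \frac{33}{10}; \frac{1}{2}).


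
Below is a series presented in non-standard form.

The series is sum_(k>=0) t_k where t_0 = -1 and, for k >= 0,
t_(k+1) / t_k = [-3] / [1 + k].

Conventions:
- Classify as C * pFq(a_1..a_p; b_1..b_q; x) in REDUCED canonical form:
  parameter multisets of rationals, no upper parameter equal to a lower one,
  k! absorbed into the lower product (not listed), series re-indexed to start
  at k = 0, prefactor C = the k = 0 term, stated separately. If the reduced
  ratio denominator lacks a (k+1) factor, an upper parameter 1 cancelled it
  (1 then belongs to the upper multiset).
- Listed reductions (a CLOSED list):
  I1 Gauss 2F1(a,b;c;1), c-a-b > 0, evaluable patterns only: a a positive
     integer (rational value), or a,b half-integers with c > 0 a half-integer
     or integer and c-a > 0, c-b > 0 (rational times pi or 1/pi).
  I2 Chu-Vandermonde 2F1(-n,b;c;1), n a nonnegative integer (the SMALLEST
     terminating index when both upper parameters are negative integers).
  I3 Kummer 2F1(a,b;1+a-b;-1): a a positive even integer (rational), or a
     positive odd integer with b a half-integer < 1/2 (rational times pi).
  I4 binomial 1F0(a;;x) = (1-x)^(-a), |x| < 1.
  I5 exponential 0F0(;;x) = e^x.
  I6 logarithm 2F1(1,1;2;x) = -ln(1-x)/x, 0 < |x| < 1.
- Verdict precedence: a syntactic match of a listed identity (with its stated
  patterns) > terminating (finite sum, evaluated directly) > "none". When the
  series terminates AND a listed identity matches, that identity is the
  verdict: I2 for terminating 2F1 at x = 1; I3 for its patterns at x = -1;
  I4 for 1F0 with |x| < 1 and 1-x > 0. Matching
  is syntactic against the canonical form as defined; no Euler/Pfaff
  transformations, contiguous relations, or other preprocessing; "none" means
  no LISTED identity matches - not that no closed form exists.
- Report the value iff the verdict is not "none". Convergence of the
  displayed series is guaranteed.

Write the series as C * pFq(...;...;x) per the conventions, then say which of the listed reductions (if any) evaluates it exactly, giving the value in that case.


Canonical form: C = -1 times 0F0 with upper {-}, lower {-}, x = -3. Verdict: the exponential series (I5) applies (the 0F0 exponential series at x = -3). Its exact value is (-1) * e^(-3).

Structural cue: t_0 = -1 here, and the expanded ratio factors over Q; prefactor -1, roots give parameters.
Step ratio: r(k) = (-3) * 1 / [(k+1)] ; factor over Q: parameters, x = (-3), and C = -1.


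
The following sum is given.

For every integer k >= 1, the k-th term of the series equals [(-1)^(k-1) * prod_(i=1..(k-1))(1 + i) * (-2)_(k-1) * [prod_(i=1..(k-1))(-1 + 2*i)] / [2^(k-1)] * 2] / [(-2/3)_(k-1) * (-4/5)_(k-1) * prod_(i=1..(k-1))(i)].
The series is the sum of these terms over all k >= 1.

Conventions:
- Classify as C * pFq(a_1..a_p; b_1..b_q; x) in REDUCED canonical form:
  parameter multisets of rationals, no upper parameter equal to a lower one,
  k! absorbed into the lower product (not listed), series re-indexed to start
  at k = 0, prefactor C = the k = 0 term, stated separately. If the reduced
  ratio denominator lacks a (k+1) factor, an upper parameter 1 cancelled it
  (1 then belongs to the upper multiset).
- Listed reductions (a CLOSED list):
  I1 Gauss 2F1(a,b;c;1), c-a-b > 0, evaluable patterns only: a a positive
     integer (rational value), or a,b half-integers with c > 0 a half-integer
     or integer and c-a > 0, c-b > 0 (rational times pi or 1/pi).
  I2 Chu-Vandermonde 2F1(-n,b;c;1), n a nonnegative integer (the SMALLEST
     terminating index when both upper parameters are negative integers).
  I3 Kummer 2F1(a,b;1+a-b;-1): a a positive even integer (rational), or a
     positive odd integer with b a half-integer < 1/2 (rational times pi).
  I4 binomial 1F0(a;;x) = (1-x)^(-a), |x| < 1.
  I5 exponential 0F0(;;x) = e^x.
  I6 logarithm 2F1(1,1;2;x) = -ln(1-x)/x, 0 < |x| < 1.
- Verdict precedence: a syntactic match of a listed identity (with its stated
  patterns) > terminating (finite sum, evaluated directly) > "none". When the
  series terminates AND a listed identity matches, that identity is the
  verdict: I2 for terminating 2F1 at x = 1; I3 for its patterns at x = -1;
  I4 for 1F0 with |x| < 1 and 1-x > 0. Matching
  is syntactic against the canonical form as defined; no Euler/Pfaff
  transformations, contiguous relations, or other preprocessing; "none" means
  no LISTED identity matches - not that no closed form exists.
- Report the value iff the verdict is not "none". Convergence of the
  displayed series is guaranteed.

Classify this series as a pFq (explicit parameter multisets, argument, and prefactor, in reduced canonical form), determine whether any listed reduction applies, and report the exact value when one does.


Reduced: x = -1, 3F2, upper = {-2, 1/2, 2}, lower = {-4/5, -2/3}, C = 2. Verdict: terminating at k = 2: the factor (-2)_k kills every later term; summing the 3 survivors is exact. Value: 2101/8.

First insight: with t_0 = 2, the product of the first k integers (prefactor 2) is k!.
Consecutive-term ratio: r(k) = (-1) * (k-2) (k+1/2) (k+2) / [(k-4/5) (k-2/3) (k+1)] - rational in k, leading ratio (-1); with t_0 = 2, classification follows.


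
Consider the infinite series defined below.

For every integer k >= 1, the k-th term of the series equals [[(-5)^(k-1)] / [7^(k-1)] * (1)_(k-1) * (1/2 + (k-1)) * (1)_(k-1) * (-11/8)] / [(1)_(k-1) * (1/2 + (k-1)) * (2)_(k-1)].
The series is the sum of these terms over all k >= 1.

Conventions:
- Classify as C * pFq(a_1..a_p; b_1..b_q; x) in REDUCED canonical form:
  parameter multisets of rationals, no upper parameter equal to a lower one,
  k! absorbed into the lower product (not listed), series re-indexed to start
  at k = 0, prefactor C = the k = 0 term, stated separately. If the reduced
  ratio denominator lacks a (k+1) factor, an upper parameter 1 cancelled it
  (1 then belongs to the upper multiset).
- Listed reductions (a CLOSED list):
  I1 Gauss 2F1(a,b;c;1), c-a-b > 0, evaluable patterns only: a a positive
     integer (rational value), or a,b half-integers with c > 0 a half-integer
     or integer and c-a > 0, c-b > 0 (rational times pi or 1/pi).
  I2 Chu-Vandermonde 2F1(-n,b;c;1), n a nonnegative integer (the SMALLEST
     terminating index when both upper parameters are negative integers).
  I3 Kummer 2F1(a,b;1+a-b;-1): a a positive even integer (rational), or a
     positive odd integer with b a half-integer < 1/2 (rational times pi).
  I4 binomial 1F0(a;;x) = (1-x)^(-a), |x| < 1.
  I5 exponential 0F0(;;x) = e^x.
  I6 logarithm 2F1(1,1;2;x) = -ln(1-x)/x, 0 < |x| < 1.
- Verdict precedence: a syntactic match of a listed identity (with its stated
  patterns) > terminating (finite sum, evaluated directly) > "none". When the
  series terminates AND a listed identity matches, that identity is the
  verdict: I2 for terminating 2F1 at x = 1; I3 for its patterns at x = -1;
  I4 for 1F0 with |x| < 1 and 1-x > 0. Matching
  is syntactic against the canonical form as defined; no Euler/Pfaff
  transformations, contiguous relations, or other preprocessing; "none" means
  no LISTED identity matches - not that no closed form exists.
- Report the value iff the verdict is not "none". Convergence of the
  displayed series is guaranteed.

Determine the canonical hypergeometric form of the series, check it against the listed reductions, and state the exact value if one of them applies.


Classification (C = -11/8): 2F1 with upper {1, 1}, lower {2}, argument x = -5/7. Verdict: the logarithmic series (I6) fires (the logarithm: parameters (1,1;2), x = -5/7). Value: (-77/40) * ln(12/7).

First insight: x = (-5/7) and (1)_k (C = -11/8, x = -5/7) is k! itself.
Ratio: r(k) = (-5/7) * (k+1) (k+1) / [(k+2) (k+1)] - rational in k. x = (-5/7); t_0 = -11/8; negate the roots.
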